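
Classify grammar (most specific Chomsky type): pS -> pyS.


LHS has context (more than one symbol) and |LHS| ≤ |RHS|
Classification: Type 1 (Context-Sensitive)


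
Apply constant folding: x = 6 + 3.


6 + 3 = 9 at compile time
Optimized: x = 9


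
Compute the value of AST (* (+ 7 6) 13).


Evaluate inner: (+ 7 6) = 13
Evaluate root: (* 13 13) = 169
Result: 169


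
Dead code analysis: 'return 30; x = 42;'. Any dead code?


statement follows a return and is unreachable
Dead: 'x = 42'


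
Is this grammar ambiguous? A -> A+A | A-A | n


'n+n-n' has two parse trees (no precedence encoded between + and -)
Ambiguous


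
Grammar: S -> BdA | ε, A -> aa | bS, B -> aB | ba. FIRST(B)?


Per alternative of B: FIRST(aB) = {a}; FIRST(ba) = {b}
FIRST(B) = {a, b}


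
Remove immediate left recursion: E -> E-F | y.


Left-recursive alternatives: E-F; non-recursive: y
Introduce E': E -> yE', E' -> -FE' | ε


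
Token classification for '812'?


Pattern: digits only
Type: INTEGER_LITERAL


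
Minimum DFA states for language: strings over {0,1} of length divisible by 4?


Track length mod 4: states 0..3, accept at 0
Minimal DFA: 4 states


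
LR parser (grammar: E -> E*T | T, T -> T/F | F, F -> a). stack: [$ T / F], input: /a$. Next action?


handle 'T/F' on top
Action: reduce (T -> T/F)


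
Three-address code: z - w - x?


Break into single-operator statements:
t1 = z - w
t2 = t1 - x


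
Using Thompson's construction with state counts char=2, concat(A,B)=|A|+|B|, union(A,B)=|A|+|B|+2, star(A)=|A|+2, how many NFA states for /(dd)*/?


Syntax tree has 2 char leaf(s), 0 union(s), 1 star(s)
chars contribute 2×2 = 4; each union adds +2; each star adds +2
Total: 4 + 0 + 2 = 6 states


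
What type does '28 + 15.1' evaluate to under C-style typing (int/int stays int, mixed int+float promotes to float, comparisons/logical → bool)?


Operand types: int + float
Rule: mixed int/float promotes to float; int/int stays int
Result type: float


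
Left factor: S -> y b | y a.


Common prefix: 'y'
Factored: S -> y S', S' -> b | a


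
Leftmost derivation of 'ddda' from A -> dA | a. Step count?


Derivation: A => dA => ddA => dddA => ddda
Steps: 4


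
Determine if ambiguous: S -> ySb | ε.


balanced y^n…b^n: each string has a unique parse
Unambiguous


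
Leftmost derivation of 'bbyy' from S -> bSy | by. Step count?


Derivation: S => bSy => bbyy
Steps: 2


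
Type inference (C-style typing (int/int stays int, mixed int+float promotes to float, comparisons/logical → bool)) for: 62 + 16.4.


Operand types: int + float
Rule: mixed int/float promotes to float; int/int stays int
Result type: float


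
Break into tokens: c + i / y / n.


Scan left to right, longest-match per lexeme
Tokens: ID(c), OP(+), ID(i), OP(/), ID(y), OP(/), ID(n)


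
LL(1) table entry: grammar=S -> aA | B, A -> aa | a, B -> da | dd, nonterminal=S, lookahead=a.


For [S, a]: 'a' ∈ FIRST(aA)
Entry: S -> aA


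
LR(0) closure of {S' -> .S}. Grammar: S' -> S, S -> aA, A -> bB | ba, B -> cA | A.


Start: S' -> .S
For each item with dot before a nonterminal B, add B -> .γ for every B-production
Closure: [S' -> .S, S -> .aA]


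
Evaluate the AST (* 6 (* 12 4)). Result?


Evaluate inner: (* 12 4) = 48
Evaluate root: (* 6 48) = 288
Result: 288


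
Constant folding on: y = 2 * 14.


2 * 14 = 28 at compile time
Optimized: y = 28


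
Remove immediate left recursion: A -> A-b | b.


Left-recursive alternatives: A-b; non-recursive: b
Introduce A': A -> bA', A' -> -bA' | ε


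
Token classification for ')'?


Pattern: delimiter/punctuation
Type: PUNCTUATION


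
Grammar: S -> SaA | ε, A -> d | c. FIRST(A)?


Per alternative of A: FIRST(d) = {d}; FIRST(c) = {c}
FIRST(A) = {c, d}


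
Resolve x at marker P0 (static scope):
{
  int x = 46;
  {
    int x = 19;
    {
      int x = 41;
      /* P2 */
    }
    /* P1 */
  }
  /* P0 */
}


x declared in the same block as P0
x = 46


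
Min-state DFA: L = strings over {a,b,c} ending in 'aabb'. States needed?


Track the longest suffix of input matching a prefix of 'aabb': 5 classes (prefixes of length 0..4)
Minimal DFA: 5 states


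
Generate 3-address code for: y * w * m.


Break into single-operator statements:
t1 = y * w
t2 = t1 * m


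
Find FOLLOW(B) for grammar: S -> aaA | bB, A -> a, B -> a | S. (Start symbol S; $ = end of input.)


$ ∈ FOLLOW(S). For each A -> αBβ: add FIRST(β)\{ε} to FOLLOW(B); if β nullable, add FOLLOW(A).
FOLLOW(B) = {$}


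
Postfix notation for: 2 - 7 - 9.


Left to right (same or higher precedence on left)
Postfix: 2 7 - 9 -


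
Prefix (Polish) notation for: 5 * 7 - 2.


left-to-right (same/higher precedence on left): tree is (- (* 5 7) 2)
Prefix: - * 5 7 2


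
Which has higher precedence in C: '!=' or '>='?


'>=' is relational (level 7); '!=' is equality (level 6)
Higher level binds tighter
'>=' has higher precedence than '!='


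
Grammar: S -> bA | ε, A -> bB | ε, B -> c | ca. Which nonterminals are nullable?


A nonterminal is nullable iff some alternative derives ε (directly, or every symbol in it is nullable)
Nullable: {A, S}


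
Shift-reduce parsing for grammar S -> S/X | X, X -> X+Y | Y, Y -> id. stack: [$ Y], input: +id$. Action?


'Y' (not preceded by X+) is the handle for X -> Y
Action: reduce (X -> Y)


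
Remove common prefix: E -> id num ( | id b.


Common prefix: 'id'
Factored: E -> id E', E' -> num ( | b


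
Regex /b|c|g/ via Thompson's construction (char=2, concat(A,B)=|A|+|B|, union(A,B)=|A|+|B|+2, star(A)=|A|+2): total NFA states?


Syntax tree has 3 char leaf(s), 2 union(s), 0 star(s)
chars contribute 3×2 = 6; each union adds +2; each star adds +2
Total: 6 + 4 + 0 = 10 states


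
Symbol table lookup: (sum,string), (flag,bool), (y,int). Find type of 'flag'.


Lookup 'flag' → type bool


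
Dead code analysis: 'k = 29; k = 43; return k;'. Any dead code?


first assignment to k is overwritten before any read
Dead: 'k = 29'


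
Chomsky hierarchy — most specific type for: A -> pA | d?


Right-linear: every RHS is a terminal or a terminal followed by one nonterminal
Classification: Type 3 (Regular)


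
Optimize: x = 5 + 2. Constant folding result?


5 + 2 = 7 at compile time
Optimized: x = 7


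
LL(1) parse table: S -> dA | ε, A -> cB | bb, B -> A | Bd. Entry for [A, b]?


For [A, b]: 'b' ∈ FIRST(bb)
Entry: A -> bb


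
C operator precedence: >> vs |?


'>>' is shift (level 8); '|' is bitwise OR (level 3)
Higher level binds tighter
'>>' has higher precedence than '|'


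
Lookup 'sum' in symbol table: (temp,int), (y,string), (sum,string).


Lookup 'sum' → type string


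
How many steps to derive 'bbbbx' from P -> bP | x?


Derivation: P => bP => bbP => bbbP => bbbbP => bbbbx
Steps: 5


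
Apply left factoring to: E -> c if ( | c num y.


Common prefix: 'c'
Factored: E -> c E', E' -> if ( | num y


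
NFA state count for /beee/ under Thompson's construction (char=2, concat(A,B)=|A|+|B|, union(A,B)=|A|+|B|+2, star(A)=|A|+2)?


Syntax tree has 4 char leaf(s), 0 union(s), 0 star(s)
chars contribute 4×2 = 8; each union adds +2; each star adds +2
Total: 8 + 0 + 0 = 8 states


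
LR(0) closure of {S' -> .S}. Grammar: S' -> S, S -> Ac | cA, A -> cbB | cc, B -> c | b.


Start: S' -> .S
For each item with dot before a nonterminal B, add B -> .γ for every B-production
Closure: [S' -> .S, S -> .Ac, S -> .cA, A -> .cbB, A -> .cc]


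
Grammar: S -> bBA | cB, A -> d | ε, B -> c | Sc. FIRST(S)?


Per alternative of S: FIRST(bBA) = {b}; FIRST(cB) = {c}
FIRST(S) = {b, c}


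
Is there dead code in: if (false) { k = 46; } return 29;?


condition is constant false, so the whole block is unreachable
Dead: 'if (false) { k = 46; }'


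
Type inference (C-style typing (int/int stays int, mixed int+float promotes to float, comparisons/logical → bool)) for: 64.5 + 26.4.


Operand types: float + float
Rule: mixed int/float promotes to float; int/int stays int
Result type: float


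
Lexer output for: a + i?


Scan left to right, longest-match per lexeme
Tokens: ID(a), OP(+), ID(i)


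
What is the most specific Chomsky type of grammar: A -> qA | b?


Right-linear: every RHS is a terminal or a terminal followed by one nonterminal
Classification: Type 3 (Regular)


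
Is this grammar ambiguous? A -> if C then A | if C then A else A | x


dangling else: 'if C then if C then x else x' parses two ways
Ambiguous


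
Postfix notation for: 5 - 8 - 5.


Left to right (same or higher precedence on left)
Postfix: 5 8 - 5 -


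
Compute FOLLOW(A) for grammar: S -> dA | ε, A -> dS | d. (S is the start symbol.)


$ ∈ FOLLOW(S). For each A -> αBβ: add FIRST(β)\{ε} to FOLLOW(B); if β nullable, add FOLLOW(A).
FOLLOW(A) = {$}


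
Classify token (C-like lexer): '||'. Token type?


Pattern: operator symbol
Type: OPERATOR


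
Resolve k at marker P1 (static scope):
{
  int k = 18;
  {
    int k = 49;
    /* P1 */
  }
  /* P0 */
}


k declared in the same block as P1
k = 49


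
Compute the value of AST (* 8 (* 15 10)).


Evaluate inner: (* 15 10) = 150
Evaluate root: (* 8 150) = 1200
Result: 1200


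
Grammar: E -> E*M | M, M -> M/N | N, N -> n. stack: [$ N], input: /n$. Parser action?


'N' (not preceded by M/) is the handle for M -> N
Action: reduce (M -> N)


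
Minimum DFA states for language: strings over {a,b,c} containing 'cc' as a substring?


KMP-style automaton: 2 progress states + 1 absorbing accept = 3
Minimal DFA: 3 states


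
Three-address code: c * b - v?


Break into single-operator statements:
t1 = c * b
t2 = t1 - v


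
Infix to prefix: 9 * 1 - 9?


left-to-right (same/higher precedence on left): tree is (- (* 9 1) 9)
Prefix: - * 9 1 9


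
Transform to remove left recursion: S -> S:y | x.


Left-recursive alternatives: S:y; non-recursive: x
Introduce S': S -> xS', S' -> :yS' | ε


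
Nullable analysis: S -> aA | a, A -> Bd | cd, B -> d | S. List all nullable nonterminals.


A nonterminal is nullable iff some alternative derives ε (directly, or every symbol in it is nullable)
Nullable: {}


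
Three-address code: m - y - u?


Break into single-operator statements:
t1 = m - y
t2 = t1 - u


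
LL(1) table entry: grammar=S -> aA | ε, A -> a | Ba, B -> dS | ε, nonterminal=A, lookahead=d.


For [A, d]: 'd' ∈ FIRST(Ba)
Entry: A -> Ba


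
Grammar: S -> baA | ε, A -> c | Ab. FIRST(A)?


Per alternative of A: FIRST(c) = {c}; FIRST(Ab) = {c}
FIRST(A) = {c}


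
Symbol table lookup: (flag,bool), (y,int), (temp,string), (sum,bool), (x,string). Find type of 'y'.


Lookup 'y' → type int


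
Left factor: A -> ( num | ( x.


Common prefix: '('
Factored: A -> ( A', A' -> num | x


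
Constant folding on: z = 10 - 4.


10 - 4 = 6 at compile time
Optimized: z = 6


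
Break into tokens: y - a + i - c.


Scan left to right, longest-match per lexeme
Tokens: ID(y), OP(-), ID(a), OP(+), ID(i), OP(-), ID(c)


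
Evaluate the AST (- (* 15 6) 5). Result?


Evaluate inner: (* 15 6) = 90
Evaluate root: (- 90 5) = 85
Result: 85


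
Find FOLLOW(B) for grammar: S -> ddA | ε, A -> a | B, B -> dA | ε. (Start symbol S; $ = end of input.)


$ ∈ FOLLOW(S). For each A -> αBβ: add FIRST(β)\{ε} to FOLLOW(B); if β nullable, add FOLLOW(A).
FOLLOW(B) = {$}


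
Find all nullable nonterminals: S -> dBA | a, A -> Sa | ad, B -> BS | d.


A nonterminal is nullable iff some alternative derives ε (directly, or every symbol in it is nullable)
Nullable: {}


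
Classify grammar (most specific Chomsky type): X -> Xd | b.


Left-linear: every RHS is a terminal or one nonterminal followed by a terminal
Classification: Type 3 (Regular)


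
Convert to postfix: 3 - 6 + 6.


Left to right (same or higher precedence on left)
Postfix: 3 6 - 6 +


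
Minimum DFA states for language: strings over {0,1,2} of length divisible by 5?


Track length mod 5: states 0..4, accept at 0
Minimal DFA: 5 states


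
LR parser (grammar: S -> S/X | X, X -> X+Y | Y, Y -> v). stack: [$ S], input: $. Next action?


start symbol S on stack, input exhausted
Action: accept


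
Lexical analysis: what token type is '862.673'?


Pattern: digits with a decimal point
Type: FLOAT_LITERAL


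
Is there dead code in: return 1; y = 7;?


statement follows a return and is unreachable
Dead: 'y = 7'


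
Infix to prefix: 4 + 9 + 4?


left-to-right (same/higher precedence on left): tree is (+ (+ 4 9) 4)
Prefix: + + 4 9 4


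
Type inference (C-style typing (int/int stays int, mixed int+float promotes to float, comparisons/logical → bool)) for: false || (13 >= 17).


Operand types: bool || bool
Rule: logical operators take bool operands and yield bool
Result type: bool


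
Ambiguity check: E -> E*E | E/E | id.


'id*id/id' has two parse trees (no precedence encoded between * and /)
Ambiguous


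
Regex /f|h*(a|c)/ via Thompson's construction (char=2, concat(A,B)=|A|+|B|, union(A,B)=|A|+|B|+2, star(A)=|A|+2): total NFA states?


Syntax tree has 4 char leaf(s), 2 union(s), 1 star(s)
chars contribute 4×2 = 8; each union adds +2; each star adds +2
Total: 8 + 4 + 2 = 14 states


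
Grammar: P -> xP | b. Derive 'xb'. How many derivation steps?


Derivation: P => xP => xb
Steps: 2


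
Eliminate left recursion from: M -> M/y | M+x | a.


Left-recursive alternatives: M/y, M+x; non-recursive: a
Introduce M': M -> aM', M' -> /yM' | +xM' | ε


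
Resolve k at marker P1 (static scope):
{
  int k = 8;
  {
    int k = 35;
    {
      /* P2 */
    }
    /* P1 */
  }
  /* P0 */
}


k declared in the same block as P1
k = 35


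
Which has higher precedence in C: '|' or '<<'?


'<<' is shift (level 8); '|' is bitwise OR (level 3)
Higher level binds tighter
'<<' has higher precedence than '|'


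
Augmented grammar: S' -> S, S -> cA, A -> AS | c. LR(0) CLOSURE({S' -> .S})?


Start: S' -> .S
For each item with dot before a nonterminal B, add B -> .γ for every B-production
Closure: [S' -> .S, S -> .cA]


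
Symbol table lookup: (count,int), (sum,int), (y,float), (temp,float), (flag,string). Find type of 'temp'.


Lookup 'temp' → type float


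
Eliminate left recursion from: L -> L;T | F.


Left-recursive alternatives: L;T; non-recursive: F
Introduce L': L -> FL', L' -> ;TL' | ε


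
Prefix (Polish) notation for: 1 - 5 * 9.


'*' binds tighter: tree is (- 1 (* 5 9))
Prefix: - 1 * 5 9


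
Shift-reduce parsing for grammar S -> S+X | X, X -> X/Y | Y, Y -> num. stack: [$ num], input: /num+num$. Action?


'num' on top is the handle for Y -> num
Action: reduce (Y -> num)


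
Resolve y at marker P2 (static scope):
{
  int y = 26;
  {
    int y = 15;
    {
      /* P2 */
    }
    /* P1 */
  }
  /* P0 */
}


P2's block does not declare y; resolves to the enclosing declaration at depth 1
y = 15


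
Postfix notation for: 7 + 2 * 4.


* has higher precedence, evaluate 2*4 first
Postfix: 7 2 4 * +


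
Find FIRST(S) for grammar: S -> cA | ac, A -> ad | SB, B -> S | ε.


Per alternative of S: FIRST(cA) = {c}; FIRST(ac) = {a}
FIRST(S) = {a, c}


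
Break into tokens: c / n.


Scan left to right, longest-match per lexeme
Tokens: ID(c), OP(/), ID(n)


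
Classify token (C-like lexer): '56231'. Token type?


Pattern: digits only
Type: INTEGER_LITERAL


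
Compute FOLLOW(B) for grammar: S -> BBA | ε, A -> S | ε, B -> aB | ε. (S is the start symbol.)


$ ∈ FOLLOW(S). For each A -> αBβ: add FIRST(β)\{ε} to FOLLOW(B); if β nullable, add FOLLOW(A).
FOLLOW(B) = {$, a}


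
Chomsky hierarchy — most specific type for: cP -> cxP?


LHS has context (more than one symbol) and |LHS| ≤ |RHS|
Classification: Type 1 (Context-Sensitive)


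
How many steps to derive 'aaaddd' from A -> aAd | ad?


Derivation: A => aAd => aaAdd => aaaddd
Steps: 3


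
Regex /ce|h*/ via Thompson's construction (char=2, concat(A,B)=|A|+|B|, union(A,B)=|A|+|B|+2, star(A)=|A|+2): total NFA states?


Syntax tree has 3 char leaf(s), 1 union(s), 1 star(s)
chars contribute 3×2 = 6; each union adds +2; each star adds +2
Total: 6 + 2 + 2 = 10 states


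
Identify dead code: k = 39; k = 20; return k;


first assignment to k is overwritten before any read
Dead: 'k = 39'


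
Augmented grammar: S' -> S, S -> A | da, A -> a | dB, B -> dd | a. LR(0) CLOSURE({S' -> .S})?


Start: S' -> .S
For each item with dot before a nonterminal B, add B -> .γ for every B-production
Closure: [S' -> .S, S -> .A, S -> .da, A -> .a, A -> .dB]


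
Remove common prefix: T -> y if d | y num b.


Common prefix: 'y'
Factored: T -> y T', T' -> if d | num b


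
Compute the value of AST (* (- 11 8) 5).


Evaluate inner: (- 11 8) = 3
Evaluate root: (* 3 5) = 15
Result: 15


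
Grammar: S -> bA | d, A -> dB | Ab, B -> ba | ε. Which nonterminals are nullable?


A nonterminal is nullable iff some alternative derives ε (directly, or every symbol in it is nullable)
Nullable: {B}


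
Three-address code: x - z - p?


Break into single-operator statements:
t1 = x - z
t2 = t1 - p


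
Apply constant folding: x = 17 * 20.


17 * 20 = 340 at compile time
Optimized: x = 340


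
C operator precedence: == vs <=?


'<=' is relational (level 7); '==' is equality (level 6)
Higher level binds tighter
'<=' has higher precedence than '=='


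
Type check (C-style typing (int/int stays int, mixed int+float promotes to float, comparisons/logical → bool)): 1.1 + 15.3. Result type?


Operand types: float + float
Rule: mixed int/float promotes to float; int/int stays int
Result type: float


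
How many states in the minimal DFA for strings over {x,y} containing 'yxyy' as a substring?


KMP-style automaton: 4 progress states + 1 absorbing accept = 5
Minimal DFA: 5 states


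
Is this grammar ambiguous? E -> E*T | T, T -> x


precedence layered via separate nonterminal T: deterministic
Unambiguous


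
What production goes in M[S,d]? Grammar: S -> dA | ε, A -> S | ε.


For [S, d]: 'd' ∈ FIRST(dA)
Entry: S -> dA


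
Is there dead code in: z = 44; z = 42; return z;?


first assignment to z is overwritten before any read
Dead: 'z = 44'


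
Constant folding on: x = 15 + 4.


15 + 4 = 19 at compile time
Optimized: x = 19


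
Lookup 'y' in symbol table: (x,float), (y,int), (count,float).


Lookup 'y' → type int


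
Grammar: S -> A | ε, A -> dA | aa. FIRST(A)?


Per alternative of A: FIRST(dA) = {d}; FIRST(aa) = {a}
FIRST(A) = {a, d}


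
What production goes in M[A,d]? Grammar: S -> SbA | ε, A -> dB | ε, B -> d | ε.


For [A, d]: 'd' ∈ FIRST(dB)
Entry: A -> dB


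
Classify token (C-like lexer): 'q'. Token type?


Pattern: letter/underscore followed by alphanumerics, not a keyword
Type: IDENTIFIER


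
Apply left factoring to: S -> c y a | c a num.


Common prefix: 'c'
Factored: S -> c S', S' -> y a | a num


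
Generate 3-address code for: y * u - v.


Break into single-operator statements:
t1 = y * u
t2 = t1 - v


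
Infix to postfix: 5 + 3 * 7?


* has higher precedence, evaluate 3*7 first
Postfix: 5 3 7 * +


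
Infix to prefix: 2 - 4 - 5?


left-to-right (same/higher precedence on left): tree is (- (- 2 4) 5)
Prefix: - - 2 4 5


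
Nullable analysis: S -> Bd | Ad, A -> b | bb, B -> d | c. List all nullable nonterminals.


A nonterminal is nullable iff some alternative derives ε (directly, or every symbol in it is nullable)
Nullable: {}


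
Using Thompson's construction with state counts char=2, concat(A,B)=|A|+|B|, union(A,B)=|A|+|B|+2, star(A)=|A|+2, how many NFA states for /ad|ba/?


Syntax tree has 4 char leaf(s), 1 union(s), 0 star(s)
chars contribute 4×2 = 8; each union adds +2; each star adds +2
Total: 8 + 2 + 0 = 10 states


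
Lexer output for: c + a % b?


Scan left to right, longest-match per lexeme
Tokens: ID(c), OP(+), ID(a), OP(%), ID(b)


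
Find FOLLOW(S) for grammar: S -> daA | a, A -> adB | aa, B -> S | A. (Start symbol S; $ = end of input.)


$ ∈ FOLLOW(S). For each A -> αBβ: add FIRST(β)\{ε} to FOLLOW(B); if β nullable, add FOLLOW(A).
FOLLOW(S) = {$}


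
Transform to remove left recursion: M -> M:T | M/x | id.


Left-recursive alternatives: M:T, M/x; non-recursive: id
Introduce M': M -> idM', M' -> :TM' | /xM' | ε


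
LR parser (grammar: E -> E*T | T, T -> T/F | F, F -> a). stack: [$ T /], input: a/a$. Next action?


no handle; shift 'a'
Action: shift


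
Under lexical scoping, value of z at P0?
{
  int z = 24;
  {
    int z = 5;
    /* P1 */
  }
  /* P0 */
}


z declared in the same block as P0
z = 24


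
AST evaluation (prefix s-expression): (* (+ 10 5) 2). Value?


Evaluate inner: (+ 10 5) = 15
Evaluate root: (* 15 2) = 30
Result: 30


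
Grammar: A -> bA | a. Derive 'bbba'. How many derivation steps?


Derivation: A => bA => bbA => bbbA => bbba
Steps: 4


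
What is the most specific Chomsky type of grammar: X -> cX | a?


Right-linear: every RHS is a terminal or a terminal followed by one nonterminal
Classification: Type 3 (Regular)


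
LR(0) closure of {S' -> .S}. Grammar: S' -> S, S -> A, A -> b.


Start: S' -> .S
For each item with dot before a nonterminal B, add B -> .γ for every B-production
Closure: [S' -> .S, S -> .A, A -> .b]


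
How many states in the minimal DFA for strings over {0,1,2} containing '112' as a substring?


KMP-style automaton: 3 progress states + 1 absorbing accept = 4
Minimal DFA: 4 states


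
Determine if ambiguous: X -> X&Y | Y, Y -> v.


precedence layered via separate nonterminal Y: deterministic
Unambiguous


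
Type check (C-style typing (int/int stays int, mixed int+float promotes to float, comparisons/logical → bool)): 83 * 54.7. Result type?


Operand types: int * float
Rule: mixed int/float promotes to float; int/int stays int
Result type: float


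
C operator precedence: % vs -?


'%' is multiplicative (level 10); '-' is additive (level 9)
Higher level binds tighter
'%' has higher precedence than '-'


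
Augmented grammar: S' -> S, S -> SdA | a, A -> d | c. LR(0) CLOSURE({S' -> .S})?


Start: S' -> .S
For each item with dot before a nonterminal B, add B -> .γ for every B-production
Closure: [S' -> .S, S -> .SdA, S -> .a]


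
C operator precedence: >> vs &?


'>>' is shift (level 8); '&' is bitwise AND (level 5)
Higher level binds tighter
'>>' has higher precedence than '&'


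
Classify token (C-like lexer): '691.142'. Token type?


Pattern: digits with a decimal point
Type: FLOAT_LITERAL


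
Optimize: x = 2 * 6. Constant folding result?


2 * 6 = 12 at compile time
Optimized: x = 12


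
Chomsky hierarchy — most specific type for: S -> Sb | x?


Left-linear: every RHS is a terminal or one nonterminal followed by a terminal
Classification: Type 3 (Regular)


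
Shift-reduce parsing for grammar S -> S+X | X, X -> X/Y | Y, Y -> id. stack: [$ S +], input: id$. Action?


no handle ('S+' is not any RHS); shift 'id'
Action: shift


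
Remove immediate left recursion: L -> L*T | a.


Left-recursive alternatives: L*T; non-recursive: a
Introduce L': L -> aL', L' -> *TL' | ε


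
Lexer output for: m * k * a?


Scan left to right, longest-match per lexeme
Tokens: ID(m), OP(*), ID(k), OP(*), ID(a)


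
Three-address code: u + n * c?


Break into single-operator statements:
t1 = n * c
t2 = u + t1


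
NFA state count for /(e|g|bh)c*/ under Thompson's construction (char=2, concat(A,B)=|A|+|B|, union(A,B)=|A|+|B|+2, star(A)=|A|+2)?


Syntax tree has 5 char leaf(s), 2 union(s), 1 star(s)
chars contribute 5×2 = 10; each union adds +2; each star adds +2
Total: 10 + 4 + 2 = 16 states


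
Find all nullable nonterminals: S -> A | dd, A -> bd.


A nonterminal is nullable iff some alternative derives ε (directly, or every symbol in it is nullable)
Nullable: {}


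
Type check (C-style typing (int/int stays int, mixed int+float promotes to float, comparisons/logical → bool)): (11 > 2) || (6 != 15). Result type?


Operand types: bool || bool
Rule: logical operators take bool operands and yield bool
Result type: bool


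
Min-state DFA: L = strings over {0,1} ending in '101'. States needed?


Track the longest suffix of input matching a prefix of '101': 4 classes (prefixes of length 0..3)
Minimal DFA: 4 states


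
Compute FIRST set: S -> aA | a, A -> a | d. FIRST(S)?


Per alternative of S: FIRST(aA) = {a}; FIRST(a) = {a}
FIRST(S) = {a}


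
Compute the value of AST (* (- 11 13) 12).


Evaluate inner: (- 11 13) = -2
Evaluate root: (* -2 12) = -24
Result: -24


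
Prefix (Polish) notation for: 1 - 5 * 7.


'*' binds tighter: tree is (- 1 (* 5 7))
Prefix: - 1 * 5 7


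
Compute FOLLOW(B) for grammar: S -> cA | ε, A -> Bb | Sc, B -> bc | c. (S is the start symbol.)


$ ∈ FOLLOW(S). For each A -> αBβ: add FIRST(β)\{ε} to FOLLOW(B); if β nullable, add FOLLOW(A).
FOLLOW(B) = {b}


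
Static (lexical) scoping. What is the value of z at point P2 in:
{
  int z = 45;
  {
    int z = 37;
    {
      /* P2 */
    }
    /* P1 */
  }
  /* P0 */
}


P2's block does not declare z; resolves to the enclosing declaration at depth 1
z = 37


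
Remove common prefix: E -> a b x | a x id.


Common prefix: 'a'
Factored: E -> a E', E' -> b x | x id


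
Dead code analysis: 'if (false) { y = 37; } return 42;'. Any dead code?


condition is constant false, so the whole block is unreachable
Dead: 'if (false) { y = 37; }'


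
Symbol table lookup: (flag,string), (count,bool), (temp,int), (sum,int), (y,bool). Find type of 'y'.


Lookup 'y' → type bool


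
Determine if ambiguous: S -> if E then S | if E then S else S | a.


dangling else: 'if E then if E then a else a' parses two ways
Ambiguous


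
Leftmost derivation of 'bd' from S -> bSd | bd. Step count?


Derivation: S => bd
Steps: 1


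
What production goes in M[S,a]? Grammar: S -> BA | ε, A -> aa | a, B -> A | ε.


For [S, a]: 'a' ∈ FIRST(BA)
Entry: S -> BA


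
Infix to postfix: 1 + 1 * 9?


* has higher precedence, evaluate 1*9 first
Postfix: 1 1 9 * +


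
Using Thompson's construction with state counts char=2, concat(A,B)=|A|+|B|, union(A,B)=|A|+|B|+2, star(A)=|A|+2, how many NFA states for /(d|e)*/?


Syntax tree has 2 char leaf(s), 1 union(s), 1 star(s)
chars contribute 2×2 = 4; each union adds +2; each star adds +2
Total: 4 + 2 + 2 = 8 states


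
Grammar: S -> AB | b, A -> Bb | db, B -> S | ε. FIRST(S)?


Per alternative of S: FIRST(AB) = {b, d}; FIRST(b) = {b}
FIRST(S) = {b, d}


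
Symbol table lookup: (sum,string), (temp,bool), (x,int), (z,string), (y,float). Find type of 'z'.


Lookup 'z' → type string


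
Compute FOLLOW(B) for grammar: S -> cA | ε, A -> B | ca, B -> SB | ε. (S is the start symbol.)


$ ∈ FOLLOW(S). For each A -> αBβ: add FIRST(β)\{ε} to FOLLOW(B); if β nullable, add FOLLOW(A).
FOLLOW(B) = {$, c}


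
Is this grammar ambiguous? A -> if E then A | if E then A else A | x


dangling else: 'if E then if E then x else x' parses two ways
Ambiguous


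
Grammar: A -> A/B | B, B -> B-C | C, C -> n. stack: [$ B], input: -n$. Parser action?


shift '-' to continue B -> B-C
Action: shift


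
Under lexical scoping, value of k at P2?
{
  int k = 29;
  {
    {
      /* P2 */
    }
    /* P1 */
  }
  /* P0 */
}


P2's block does not declare k; resolves to the enclosing declaration at depth 0
k = 29


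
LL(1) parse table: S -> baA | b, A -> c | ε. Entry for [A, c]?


For [A, c]: 'c' ∈ FIRST(c)
Entry: A -> c


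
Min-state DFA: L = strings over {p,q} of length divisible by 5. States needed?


Track length mod 5: states 0..4, accept at 0
Minimal DFA: 5 states


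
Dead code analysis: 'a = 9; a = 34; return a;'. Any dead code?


first assignment to a is overwritten before any read
Dead: 'a = 9'


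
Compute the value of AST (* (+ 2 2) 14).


Evaluate inner: (+ 2 2) = 4
Evaluate root: (* 4 14) = 56
Result: 56


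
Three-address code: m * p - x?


Break into single-operator statements:
t1 = m * p
t2 = t1 - x


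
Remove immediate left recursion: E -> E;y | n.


Left-recursive alternatives: E;y; non-recursive: n
Introduce E': E -> nE', E' -> ;yE' | ε


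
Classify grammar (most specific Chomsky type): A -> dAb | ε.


Single nonterminal LHS, but d^n b^n is not regular
Classification: Type 2 (Context-Free)


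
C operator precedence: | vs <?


'<' is relational (level 7); '|' is bitwise OR (level 3)
Higher level binds tighter
'<' has higher precedence than '|'


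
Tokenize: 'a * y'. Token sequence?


Scan left to right, longest-match per lexeme
Tokens: ID(a), OP(*), ID(y)


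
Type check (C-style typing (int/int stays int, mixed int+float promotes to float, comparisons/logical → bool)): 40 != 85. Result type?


Operand types: int != int
Rule: comparison yields bool
Result type: bool


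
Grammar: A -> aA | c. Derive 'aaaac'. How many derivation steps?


Derivation: A => aA => aaA => aaaA => aaaaA => aaaac
Steps: 5


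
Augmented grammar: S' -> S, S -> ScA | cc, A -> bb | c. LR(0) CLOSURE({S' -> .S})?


Start: S' -> .S
For each item with dot before a nonterminal B, add B -> .γ for every B-production
Closure: [S' -> .S, S -> .ScA, S -> .cc]


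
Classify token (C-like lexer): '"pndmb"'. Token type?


Pattern: double-quoted sequence
Type: STRING_LITERAL


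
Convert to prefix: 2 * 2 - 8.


left-to-right (same/higher precedence on left): tree is (- (* 2 2) 8)
Prefix: - * 2 2 8


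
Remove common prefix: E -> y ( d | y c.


Common prefix: 'y'
Factored: E -> y E', E' -> ( d | c


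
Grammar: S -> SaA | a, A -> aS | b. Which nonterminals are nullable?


A nonterminal is nullable iff some alternative derives ε (directly, or every symbol in it is nullable)
Nullable: {}


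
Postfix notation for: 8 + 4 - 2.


Left to right (same or higher precedence on left)
Postfix: 8 4 + 2 -


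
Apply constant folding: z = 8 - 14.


8 - 14 = -6 at compile time
Optimized: z = -6


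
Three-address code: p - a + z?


Break into single-operator statements:
t1 = p - a
t2 = t1 + z


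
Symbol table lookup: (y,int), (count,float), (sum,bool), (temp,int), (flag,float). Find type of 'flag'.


Lookup 'flag' → type float


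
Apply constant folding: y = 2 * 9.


2 * 9 = 18 at compile time
Optimized: y = 18


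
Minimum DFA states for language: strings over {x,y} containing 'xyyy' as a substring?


KMP-style automaton: 4 progress states + 1 absorbing accept = 5
Minimal DFA: 5 states


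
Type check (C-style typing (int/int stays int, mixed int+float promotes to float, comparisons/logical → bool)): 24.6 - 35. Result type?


Operand types: float - int
Rule: mixed int/float promotes to float; int/int stays int
Result type: float


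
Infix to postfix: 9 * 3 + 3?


Left to right (same or higher precedence on left)
Postfix: 9 3 * 3 +


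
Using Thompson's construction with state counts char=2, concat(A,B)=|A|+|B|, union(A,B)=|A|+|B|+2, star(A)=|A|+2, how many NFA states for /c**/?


Syntax tree has 1 char leaf(s), 0 union(s), 2 star(s)
chars contribute 1×2 = 2; each union adds +2; each star adds +2
Total: 2 + 0 + 4 = 6 states


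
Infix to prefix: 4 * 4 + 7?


left-to-right (same/higher precedence on left): tree is (+ (* 4 4) 7)
Prefix: + * 4 4 7


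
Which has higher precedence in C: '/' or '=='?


'/' is multiplicative (level 10); '==' is equality (level 6)
Higher level binds tighter
'/' has higher precedence than '=='


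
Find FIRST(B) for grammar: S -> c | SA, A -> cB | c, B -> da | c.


Per alternative of B: FIRST(da) = {d}; FIRST(c) = {c}
FIRST(B) = {c, d}


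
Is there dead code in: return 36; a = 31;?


statement follows a return and is unreachable
Dead: 'a = 31'


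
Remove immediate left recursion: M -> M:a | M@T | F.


Left-recursive alternatives: M:a, M@T; non-recursive: F
Introduce M': M -> FM', M' -> :aM' | @TM' | ε


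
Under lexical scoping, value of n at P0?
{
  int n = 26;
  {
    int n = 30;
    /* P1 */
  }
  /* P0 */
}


n declared in the same block as P0
n = 26


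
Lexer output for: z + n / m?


Scan left to right, longest-match per lexeme
Tokens: ID(z), OP(+), ID(n), OP(/), ID(m)


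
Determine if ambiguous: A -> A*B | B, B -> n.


precedence layered via separate nonterminal B: deterministic
Unambiguous


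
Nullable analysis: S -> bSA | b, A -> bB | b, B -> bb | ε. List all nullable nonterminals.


A nonterminal is nullable iff some alternative derives ε (directly, or every symbol in it is nullable)
Nullable: {B}


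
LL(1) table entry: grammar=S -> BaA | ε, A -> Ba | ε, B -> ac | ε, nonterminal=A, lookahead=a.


For [A, a]: 'a' ∈ FIRST(Ba)
Entry: A -> Ba


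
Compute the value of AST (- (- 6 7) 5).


Evaluate inner: (- 6 7) = -1
Evaluate root: (- -1 5) = -6
Result: -6


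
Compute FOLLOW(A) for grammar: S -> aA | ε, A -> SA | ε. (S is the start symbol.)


$ ∈ FOLLOW(S). For each A -> αBβ: add FIRST(β)\{ε} to FOLLOW(B); if β nullable, add FOLLOW(A).
FOLLOW(A) = {$, a}


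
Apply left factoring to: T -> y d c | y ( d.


Common prefix: 'y'
Factored: T -> y T', T' -> d c | ( d


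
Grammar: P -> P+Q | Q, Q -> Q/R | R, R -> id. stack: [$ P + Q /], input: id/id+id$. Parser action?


no handle; shift 'id'
Action: shift


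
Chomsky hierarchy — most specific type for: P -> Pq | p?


Left-linear: every RHS is a terminal or one nonterminal followed by a terminal
Classification: Type 3 (Regular)


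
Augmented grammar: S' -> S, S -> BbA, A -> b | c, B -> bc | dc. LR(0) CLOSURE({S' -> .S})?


Start: S' -> .S
For each item with dot before a nonterminal B, add B -> .γ for every B-production
Closure: [S' -> .S, S -> .BbA, B -> .bc, B -> .dc]


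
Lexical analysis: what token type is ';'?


Pattern: delimiter/punctuation
Type: PUNCTUATION


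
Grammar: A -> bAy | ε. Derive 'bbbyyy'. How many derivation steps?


Derivation: A => bAy => bbAyy => bbbAyyy => bbbyyy
Steps: 4


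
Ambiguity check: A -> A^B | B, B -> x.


precedence layered via separate nonterminal B: deterministic
Unambiguous


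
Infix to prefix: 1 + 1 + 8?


left-to-right (same/higher precedence on left): tree is (+ (+ 1 1) 8)
Prefix: + + 1 1 8


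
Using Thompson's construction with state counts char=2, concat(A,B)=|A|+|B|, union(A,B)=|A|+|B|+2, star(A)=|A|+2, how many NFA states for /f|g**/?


Syntax tree has 2 char leaf(s), 1 union(s), 2 star(s)
chars contribute 2×2 = 4; each union adds +2; each star adds +2
Total: 4 + 2 + 4 = 10 states


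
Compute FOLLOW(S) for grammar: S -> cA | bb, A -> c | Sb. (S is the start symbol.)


$ ∈ FOLLOW(S). For each A -> αBβ: add FIRST(β)\{ε} to FOLLOW(B); if β nullable, add FOLLOW(A).
FOLLOW(S) = {$, b}


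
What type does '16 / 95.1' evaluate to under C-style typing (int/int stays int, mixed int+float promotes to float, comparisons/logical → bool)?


Operand types: int / float
Rule: mixed int/float promotes to float; int/int stays int
Result type: float


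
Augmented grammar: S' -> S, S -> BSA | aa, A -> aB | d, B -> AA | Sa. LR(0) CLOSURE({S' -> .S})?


Start: S' -> .S
For each item with dot before a nonterminal B, add B -> .γ for every B-production
Closure: [S' -> .S, S -> .BSA, S -> .aa, B -> .AA, B -> .Sa, A -> .aB, A -> .d]


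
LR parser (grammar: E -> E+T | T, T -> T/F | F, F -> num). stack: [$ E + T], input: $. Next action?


handle 'E+T' on top; lookahead ∈ FOLLOW(E) = {+, $}
Action: reduce (E -> E+T)


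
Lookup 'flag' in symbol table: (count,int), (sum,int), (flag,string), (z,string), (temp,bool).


Lookup 'flag' → type string


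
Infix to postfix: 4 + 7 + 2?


Left to right (same or higher precedence on left)
Postfix: 4 7 + 2 +


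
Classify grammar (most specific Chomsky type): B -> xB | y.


Right-linear: every RHS is a terminal or a terminal followed by one nonterminal
Classification: Type 3 (Regular)


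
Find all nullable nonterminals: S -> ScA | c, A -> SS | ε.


A nonterminal is nullable iff some alternative derives ε (directly, or every symbol in it is nullable)
Nullable: {A}


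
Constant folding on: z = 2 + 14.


2 + 14 = 16 at compile time
Optimized: z = 16


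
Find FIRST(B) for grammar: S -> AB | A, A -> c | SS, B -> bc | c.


Per alternative of B: FIRST(bc) = {b}; FIRST(c) = {c}
FIRST(B) = {b, c}


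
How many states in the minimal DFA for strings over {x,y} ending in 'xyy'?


Track the longest suffix of input matching a prefix of 'xyy': 4 classes (prefixes of length 0..3)
Minimal DFA: 4 states


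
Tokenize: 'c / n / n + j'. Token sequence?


Scan left to right, longest-match per lexeme
Tokens: ID(c), OP(/), ID(n), OP(/), ID(n), OP(+), ID(j)


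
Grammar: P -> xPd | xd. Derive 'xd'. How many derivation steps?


Derivation: P => xd
Steps: 1


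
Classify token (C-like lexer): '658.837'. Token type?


Pattern: digits with a decimal point
Type: FLOAT_LITERAL


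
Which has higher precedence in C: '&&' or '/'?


'/' is multiplicative (level 10); '&&' is logical AND (level 2)
Higher level binds tighter
'/' has higher precedence than '&&'


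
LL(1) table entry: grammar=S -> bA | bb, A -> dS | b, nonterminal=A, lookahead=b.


For [A, b]: 'b' ∈ FIRST(b)
Entry: A -> b


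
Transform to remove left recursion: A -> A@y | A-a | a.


Left-recursive alternatives: A@y, A-a; non-recursive: a
Introduce A': A -> aA', A' -> @yA' | -aA' | ε


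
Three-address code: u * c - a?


Break into single-operator statements:
t1 = u * c
t2 = t1 - a


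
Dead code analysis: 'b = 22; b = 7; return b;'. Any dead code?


first assignment to b is overwritten before any read
Dead: 'b = 22'


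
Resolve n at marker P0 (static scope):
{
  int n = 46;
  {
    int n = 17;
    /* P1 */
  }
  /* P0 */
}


n declared in the same block as P0
n = 46


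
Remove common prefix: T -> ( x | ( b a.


Common prefix: '('
Factored: T -> ( T', T' -> x | b a


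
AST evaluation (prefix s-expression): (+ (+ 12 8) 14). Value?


Evaluate inner: (+ 12 8) = 20
Evaluate root: (+ 20 14) = 34
Result: 34


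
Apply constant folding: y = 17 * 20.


17 * 20 = 340 at compile time
Optimized: y = 340


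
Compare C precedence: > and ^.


'>' is relational (level 7); '^' is bitwise XOR (level 4)
Higher level binds tighter
'>' has higher precedence than '^'


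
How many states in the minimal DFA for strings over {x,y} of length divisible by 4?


Track length mod 4: states 0..3, accept at 0
Minimal DFA: 4 states


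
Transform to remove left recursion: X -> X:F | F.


Left-recursive alternatives: X:F; non-recursive: F
Introduce X': X -> FX', X' -> :FX' | ε


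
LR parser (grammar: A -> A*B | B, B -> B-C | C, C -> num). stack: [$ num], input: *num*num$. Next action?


'num' on top is the handle for C -> num
Action: reduce (C -> num)
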